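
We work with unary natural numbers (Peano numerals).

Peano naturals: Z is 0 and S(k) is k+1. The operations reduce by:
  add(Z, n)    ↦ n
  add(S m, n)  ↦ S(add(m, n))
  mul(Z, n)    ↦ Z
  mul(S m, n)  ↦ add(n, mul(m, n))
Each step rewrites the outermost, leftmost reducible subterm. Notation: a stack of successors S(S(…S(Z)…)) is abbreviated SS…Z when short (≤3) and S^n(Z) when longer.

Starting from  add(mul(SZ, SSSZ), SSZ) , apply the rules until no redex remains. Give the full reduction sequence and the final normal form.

  start: add(mul(SZ, SSSZ), SSZ)
  step 1: add(add(SSSZ, mul(Z, SSSZ)), SSZ)
  step 2: add(S(add(SSZ, mul(Z, SSSZ))), SSZ)
  step 3: S(add(add(SSZ, mul(Z, SSSZ)), SSZ))
  step 4: S(add(S(add(SZ, mul(Z, SSSZ))), SSZ))
  step 5: S(S(add(add(SZ, mul(Z, SSSZ)), SSZ)))
  step 6: S(S(add(S(add(Z, mul(Z, SSSZ))), SSZ)))
  step 7: S(S(S(add(add(Z, mul(Z, SSSZ)), SSZ))))
  step 8: S(S(S(add(mul(Z, SSSZ), SSZ))))
  step 9: S(S(S(add(Z, SSZ))))
  step 10: S^5(Z)

Answer: normal form = S^5(Z)  (in 10 steps)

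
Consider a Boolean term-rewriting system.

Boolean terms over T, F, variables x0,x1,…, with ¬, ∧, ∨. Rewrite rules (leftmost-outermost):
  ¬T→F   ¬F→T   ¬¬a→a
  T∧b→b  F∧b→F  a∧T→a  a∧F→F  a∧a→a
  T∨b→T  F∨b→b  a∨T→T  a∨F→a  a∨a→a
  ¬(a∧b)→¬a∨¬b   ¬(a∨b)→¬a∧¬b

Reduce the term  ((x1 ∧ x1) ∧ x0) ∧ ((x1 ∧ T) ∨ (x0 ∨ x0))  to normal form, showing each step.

  start: ((x1 ∧ x1) ∧ x0) ∧ ((x1 ∧ T) ∨ (x0 ∨ x0))
  →1  (x1 ∧ x0) ∧ ((x1 ∧ T) ∨ (x0 ∨ x0))
  →2  (x1 ∧ x0) ∧ (x1 ∨ (x0 ∨ x0))
  →3  (x1 ∧ x0) ∧ (x1 ∨ x0)

Answer: normal form = (x1 ∧ x0) ∧ (x1 ∨ x0)  (in 3 steps)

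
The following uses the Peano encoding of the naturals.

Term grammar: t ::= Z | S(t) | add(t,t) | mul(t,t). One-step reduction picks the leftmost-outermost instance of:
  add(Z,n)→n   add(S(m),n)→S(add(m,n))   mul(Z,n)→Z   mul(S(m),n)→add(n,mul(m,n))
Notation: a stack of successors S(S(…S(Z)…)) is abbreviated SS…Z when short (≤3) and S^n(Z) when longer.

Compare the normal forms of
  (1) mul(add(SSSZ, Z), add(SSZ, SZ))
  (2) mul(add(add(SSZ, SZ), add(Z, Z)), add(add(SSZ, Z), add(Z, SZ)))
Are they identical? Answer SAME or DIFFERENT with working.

Answer: SAME — A ⇓ S^9(Z), B ⇓ S^9(Z)

Reduction:
Term A:
  start: mul(add(SSSZ, Z), add(SSZ, SZ))
  →1  mul(S(add(SSZ, Z)), add(SSZ, SZ))
  →2  add(add(SSZ, SZ), mul(add(SSZ, Z), add(SSZ, SZ)))
  →3  add(S(add(SZ, SZ)), mul(add(SSZ, Z), add(SSZ, SZ)))
  →4  S(add(add(SZ, SZ), mul(add(SSZ, Z), add(SSZ, SZ))))
  →5  S(add(S(add(Z, SZ)), mul(add(SSZ, Z), add(SSZ, SZ))))
  →6  S(S(add(add(Z, SZ), mul(add(SSZ, Z), add(SSZ, SZ)))))
  →7  S(S(add(SZ, mul(add(SSZ, Z), add(SSZ, SZ)))))
  →8  S(S(S(add(Z, mul(add(SSZ, Z), add(SSZ, SZ))))))
  →9  S(S(S(mul(add(SSZ, Z), add(SSZ, SZ)))))
  →10  S(S(S(mul(S(add(SZ, Z)), add(SSZ, SZ)))))
  →11  S(S(S(add(add(SSZ, SZ), mul(add(SZ, Z), add(SSZ, SZ))))))
  →12  S(S(S(add(S(add(SZ, SZ)), mul(add(SZ, Z), add(SSZ, SZ))))))
  →13  S(S(S(S(add(add(SZ, SZ), mul(add(SZ, Z), add(SSZ, SZ)))))))
  →14  S(S(S(S(add(S(add(Z, SZ)), mul(add(SZ, Z), add(SSZ, SZ)))))))
  →15  S(S(S(S(S(add(add(Z, SZ), mul(add(SZ, Z), add(SSZ, SZ))))))))
  →16  S(S(S(S(S(add(SZ, mul(add(SZ, Z), add(SSZ, SZ))))))))
  →17  S(S(S(S(S(S(add(Z, mul(add(SZ, Z), add(SSZ, SZ)))))))))
  →18  S(S(S(S(S(S(mul(add(SZ, Z), add(SSZ, SZ))))))))
  →19  S(S(S(S(S(S(mul(S(add(Z, Z)), add(SSZ, SZ))))))))
  →20  S(S(S(S(S(S(add(add(SSZ, SZ), mul(add(Z, Z), add(SSZ, SZ)))))))))
  →21  S(S(S(S(S(S(add(S(add(SZ, SZ)), mul(add(Z, Z), add(SSZ, SZ)))))))))
  →22  S(S(S(S(S(S(S(add(add(SZ, SZ), mul(add(Z, Z), add(SSZ, SZ))))))))))
  →23  S(S(S(S(S(S(S(add(S(add(Z, SZ)), mul(add(Z, Z), add(SSZ, SZ))))))))))
  →24  S(S(S(S(S(S(S(S(add(add(Z, SZ), mul(add(Z, Z), add(SSZ, SZ)))))))))))
  →25  S(S(S(S(S(S(S(S(add(SZ, mul(add(Z, Z), add(SSZ, SZ)))))))))))
  →26  S(S(S(S(S(S(S(S(S(add(Z, mul(add(Z, Z), add(SSZ, SZ))))))))))))
  →27  S(S(S(S(S(S(S(S(S(mul(add(Z, Z), add(SSZ, SZ)))))))))))
  →28  S(S(S(S(S(S(S(S(S(mul(Z, add(SSZ, SZ)))))))))))
  →29  S^9(Z)

Term B:
  start: mul(add(add(SSZ, SZ), add(Z, Z)), add(add(SSZ, Z), add(Z, SZ)))
  →1  mul(add(S(add(SZ, SZ)), add(Z, Z)), add(add(SSZ, Z), add(Z, SZ)))
  →2  mul(S(add(add(SZ, SZ), add(Z, Z))), add(add(SSZ, Z), add(Z, SZ)))
  →3  add(add(add(SSZ, Z), add(Z, SZ)), mul(add(add(SZ, SZ), add(Z, Z)), add(add(SSZ, Z), add(Z, SZ))))
  →4  add(add(S(add(SZ, Z)), add(Z, SZ)), mul(add(add(SZ, SZ), add(Z, Z)), add(add(SSZ, Z), add(Z, SZ))))
  →5  add(S(add(add(SZ, Z), add(Z, SZ))), mul(add(add(SZ, SZ), add(Z, Z)), add(add(SSZ, Z), add(Z, SZ))))
  →6  S(add(add(add(SZ, Z), add(Z, SZ)), mul(add(add(SZ, SZ), add(Z, Z)), add(add(SSZ, Z), add(Z, SZ)))))
  →7  S(add(add(S(add(Z, Z)), add(Z, SZ)), mul(add(add(SZ, SZ), add(Z, Z)), add(add(SSZ, Z), add(Z, SZ)))))
  →8  S(add(S(add(add(Z, Z), add(Z, SZ))), mul(add(add(SZ, SZ), add(Z, Z)), add(add(SSZ, Z), add(Z, SZ)))))
  →9  S(S(add(add(add(Z, Z), add(Z, SZ)), mul(add(add(SZ, SZ), add(Z, Z)), add(add(SSZ, Z), add(Z, SZ))))))
  →10  S(S(add(add(Z, add(Z, SZ)), mul(add(add(SZ, SZ), add(Z, Z)), add(add(SSZ, Z), add(Z, SZ))))))
  →11  S(S(add(add(Z, SZ), mul(add(add(SZ, SZ), add(Z, Z)), add(add(SSZ, Z), add(Z, SZ))))))
  →12  S(S(add(SZ, mul(add(add(SZ, SZ), add(Z, Z)), add(add(SSZ, Z), add(Z, SZ))))))
  →13  S(S(S(add(Z, mul(add(add(SZ, SZ), add(Z, Z)), add(add(SSZ, Z), add(Z, SZ)))))))
  →14  S(S(S(mul(add(add(SZ, SZ), add(Z, Z)), add(add(SSZ, Z), add(Z, SZ))))))
  →15  S(S(S(mul(add(S(add(Z, SZ)), add(Z, Z)), add(add(SSZ, Z), add(Z, SZ))))))
  →16  S(S(S(mul(S(add(add(Z, SZ), add(Z, Z))), add(add(SSZ, Z), add(Z, SZ))))))
  →17  S(S(S(add(add(add(SSZ, Z), add(Z, SZ)), mul(add(add(Z, SZ), add(Z, Z)), add(add(SSZ, Z), add(Z, SZ)))))))
  →18  S(S(S(add(add(S(add(SZ, Z)), add(Z, SZ)), mul(add(add(Z, SZ), add(Z, Z)), add(add(SSZ, Z), add(Z, SZ)))))))
  →19  S(S(S(add(S(add(add(SZ, Z), add(Z, SZ))), mul(add(add(Z, SZ), add(Z, Z)), add(add(SSZ, Z), add(Z, SZ)))))))
  →20  S(S(S(S(add(add(add(SZ, Z), add(Z, SZ)), mul(add(add(Z, SZ), add(Z, Z)), add(add(SSZ, Z), add(Z, SZ))))))))
  →21  S(S(S(S(add(add(S(add(Z, Z)), add(Z, SZ)), mul(add(add(Z, SZ), add(Z, Z)), add(add(SSZ, Z), add(Z, SZ))))))))
  →22  S(S(S(S(add(S(add(add(Z, Z), add(Z, SZ))), mul(add(add(Z, SZ), add(Z, Z)), add(add(SSZ, Z), add(Z, SZ))))))))
  →23  S(S(S(S(S(add(add(add(Z, Z), add(Z, SZ)), mul(add(add(Z, SZ), add(Z, Z)), add(add(SSZ, Z), add(Z, SZ)))))))))
  →24  S(S(S(S(S(add(add(Z, add(Z, SZ)), mul(add(add(Z, SZ), add(Z, Z)), add(add(SSZ, Z), add(Z, SZ)))))))))
  →25  S(S(S(S(S(add(add(Z, SZ), mul(add(add(Z, SZ), add(Z, Z)), add(add(SSZ, Z), add(Z, SZ)))))))))
  →26  S(S(S(S(S(add(SZ, mul(add(add(Z, SZ), add(Z, Z)), add(add(SSZ, Z), add(Z, SZ)))))))))
  →27  S(S(S(S(S(S(add(Z, mul(add(add(Z, SZ), add(Z, Z)), add(add(SSZ, Z), add(Z, SZ))))))))))
  →28  S(S(S(S(S(S(mul(add(add(Z, SZ), add(Z, Z)), add(add(SSZ, Z), add(Z, SZ)))))))))
  →29  S(S(S(S(S(S(mul(add(SZ, add(Z, Z)), add(add(SSZ, Z), add(Z, SZ)))))))))
  →30  S(S(S(S(S(S(mul(S(add(Z, add(Z, Z))), add(add(SSZ, Z), add(Z, SZ)))))))))
  →31  S(S(S(S(S(S(add(add(add(SSZ, Z), add(Z, SZ)), mul(add(Z, add(Z, Z)), add(add(SSZ, Z), add(Z, SZ))))))))))
  →32  S(S(S(S(S(S(add(add(S(add(SZ, Z)), add(Z, SZ)), mul(add(Z, add(Z, Z)), add(add(SSZ, Z), add(Z, SZ))))))))))
  →33  S(S(S(S(S(S(add(S(add(add(SZ, Z), add(Z, SZ))), mul(add(Z, add(Z, Z)), add(add(SSZ, Z), add(Z, SZ))))))))))
  →34  S(S(S(S(S(S(S(add(add(add(SZ, Z), add(Z, SZ)), mul(add(Z, add(Z, Z)), add(add(SSZ, Z), add(Z, SZ)))))))))))
  →35  S(S(S(S(S(S(S(add(add(S(add(Z, Z)), add(Z, SZ)), mul(add(Z, add(Z, Z)), add(add(SSZ, Z), add(Z, SZ)))))))))))
  →36  S(S(S(S(S(S(S(add(S(add(add(Z, Z), add(Z, SZ))), mul(add(Z, add(Z, Z)), add(add(SSZ, Z), add(Z, SZ)))))))))))
  →37  S(S(S(S(S(S(S(S(add(add(add(Z, Z), add(Z, SZ)), mul(add(Z, add(Z, Z)), add(add(SSZ, Z), add(Z, SZ))))))))))))
  →38  S(S(S(S(S(S(S(S(add(add(Z, add(Z, SZ)), mul(add(Z, add(Z, Z)), add(add(SSZ, Z), add(Z, SZ))))))))))))
  →39  S(S(S(S(S(S(S(S(add(add(Z, SZ), mul(add(Z, add(Z, Z)), add(add(SSZ, Z), add(Z, SZ))))))))))))
  →40  S(S(S(S(S(S(S(S(add(SZ, mul(add(Z, add(Z, Z)), add(add(SSZ, Z), add(Z, SZ))))))))))))
  →41  S(S(S(S(S(S(S(S(S(add(Z, mul(add(Z, add(Z, Z)), add(add(SSZ, Z), add(Z, SZ)))))))))))))
  →42  S(S(S(S(S(S(S(S(S(mul(add(Z, add(Z, Z)), add(add(SSZ, Z), add(Z, SZ))))))))))))
  →43  S(S(S(S(S(S(S(S(S(mul(add(Z, Z), add(add(SSZ, Z), add(Z, SZ))))))))))))
  →44  S(S(S(S(S(S(S(S(S(mul(Z, add(add(SSZ, Z), add(Z, SZ))))))))))))
  →45  S^9(Z)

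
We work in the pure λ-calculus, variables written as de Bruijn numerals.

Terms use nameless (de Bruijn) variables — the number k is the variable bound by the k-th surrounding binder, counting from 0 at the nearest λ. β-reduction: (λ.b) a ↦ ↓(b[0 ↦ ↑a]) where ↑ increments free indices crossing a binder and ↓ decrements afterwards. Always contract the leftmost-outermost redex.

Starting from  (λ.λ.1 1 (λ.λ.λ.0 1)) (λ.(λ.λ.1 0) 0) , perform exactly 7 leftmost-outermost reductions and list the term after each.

Answer: after 7 steps: λ.λ.λ.λ.0 1

Derivation:
  start: (λ.λ.1 1 (λ.λ.λ.0 1)) (λ.(λ.λ.1 0) 0)
  [1] λ.(λ.(λ.λ.1 0) 0) (λ.(λ.λ.1 0) 0) (λ.λ.λ.0 1)
  [2] λ.(λ.λ.1 0) (λ.(λ.λ.1 0) 0) (λ.λ.λ.0 1)
  [3] λ.(λ.(λ.(λ.λ.1 0) 0) 0) (λ.λ.λ.0 1)
  [4] λ.(λ.(λ.λ.1 0) 0) (λ.λ.λ.0 1)
  [5] λ.(λ.λ.1 0) (λ.λ.λ.0 1)
  [6] λ.λ.(λ.λ.λ.0 1) 0
  [7] λ.λ.λ.λ.0 1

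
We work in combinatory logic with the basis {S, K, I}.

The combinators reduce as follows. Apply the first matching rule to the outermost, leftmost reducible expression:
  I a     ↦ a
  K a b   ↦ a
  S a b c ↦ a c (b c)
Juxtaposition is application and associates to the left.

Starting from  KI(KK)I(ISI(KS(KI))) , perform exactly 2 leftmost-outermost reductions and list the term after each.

  start: KI(KK)I(ISI(KS(KI)))
  step 1: II(ISI(KS(KI)))
  step 2: I(ISI(KS(KI)))

Answer: after 2 steps: I(ISI(KS(KI)))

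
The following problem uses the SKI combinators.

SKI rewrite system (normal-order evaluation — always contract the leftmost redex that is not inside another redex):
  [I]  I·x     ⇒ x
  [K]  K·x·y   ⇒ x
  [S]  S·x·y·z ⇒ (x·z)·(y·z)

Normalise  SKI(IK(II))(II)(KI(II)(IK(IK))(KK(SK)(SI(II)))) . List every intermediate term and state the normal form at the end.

  start: SKI(IK(II))(II)(KI(II)(IK(IK))(KK(SK)(SI(II))))
  →1  K(IK(II))(I(IK(II)))(II)(KI(II)(IK(IK))(KK(SK)(SI(II))))
  →2  IK(II)(II)(KI(II)(IK(IK))(KK(SK)(SI(II))))
  →3  K(II)(II)(KI(II)(IK(IK))(KK(SK)(SI(II))))
  →4  II(KI(II)(IK(IK))(KK(SK)(SI(II))))
  →5  I(KI(II)(IK(IK))(KK(SK)(SI(II))))
  →6  KI(II)(IK(IK))(KK(SK)(SI(II)))
  →7  I(IK(IK))(KK(SK)(SI(II)))
  →8  IK(IK)(KK(SK)(SI(II)))
  →9  K(IK)(KK(SK)(SI(II)))
  →10  IK
  →11  K

Answer: normal form = K  (in 11 steps)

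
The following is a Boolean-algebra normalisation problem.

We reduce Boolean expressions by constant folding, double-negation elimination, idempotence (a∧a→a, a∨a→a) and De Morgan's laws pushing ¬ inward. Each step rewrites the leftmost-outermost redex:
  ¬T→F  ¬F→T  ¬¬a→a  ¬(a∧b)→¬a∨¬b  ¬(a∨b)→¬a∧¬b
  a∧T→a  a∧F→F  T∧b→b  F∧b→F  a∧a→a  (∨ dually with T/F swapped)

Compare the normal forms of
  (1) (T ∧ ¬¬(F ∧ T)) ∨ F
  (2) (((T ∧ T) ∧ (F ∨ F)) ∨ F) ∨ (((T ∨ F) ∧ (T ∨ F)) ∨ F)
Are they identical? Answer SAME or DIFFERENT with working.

Answer: DIFFERENT — A ⇓ F, B ⇓ T

Working:
Term A:
  start: (T ∧ ¬¬(F ∧ T)) ∨ F
  step 1: T ∧ ¬¬(F ∧ T)
  step 2: ¬¬(F ∧ T)
  step 3: F ∧ T
  step 4: F

Term B:
  start: (((T ∧ T) ∧ (F ∨ F)) ∨ F) ∨ (((T ∨ F) ∧ (T ∨ F)) ∨ F)
  step 1: ((T ∧ T) ∧ (F ∨ F)) ∨ (((T ∨ F) ∧ (T ∨ F)) ∨ F)
  step 2: (T ∧ (F ∨ F)) ∨ (((T ∨ F) ∧ (T ∨ F)) ∨ F)
  step 3: (F ∨ F) ∨ (((T ∨ F) ∧ (T ∨ F)) ∨ F)
  step 4: F ∨ (((T ∨ F) ∧ (T ∨ F)) ∨ F)
  step 5: ((T ∨ F) ∧ (T ∨ F)) ∨ F
  step 6: (T ∨ F) ∧ (T ∨ F)
  step 7: T ∨ F
  step 8: T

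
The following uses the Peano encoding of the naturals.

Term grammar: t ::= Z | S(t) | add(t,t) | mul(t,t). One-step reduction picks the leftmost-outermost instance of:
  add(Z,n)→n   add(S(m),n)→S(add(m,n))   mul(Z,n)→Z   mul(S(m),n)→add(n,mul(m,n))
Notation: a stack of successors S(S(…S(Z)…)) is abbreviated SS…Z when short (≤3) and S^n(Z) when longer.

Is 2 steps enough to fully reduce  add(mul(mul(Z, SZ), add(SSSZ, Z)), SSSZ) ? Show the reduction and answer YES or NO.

Answer: NO — after 2 steps the term is add(Z, SSSZ), not yet normal

Derivation:
  start: add(mul(mul(Z, SZ), add(SSSZ, Z)), SSSZ)
  →1  add(mul(Z, add(SSSZ, Z)), SSSZ)
  →2  add(Z, SSSZ)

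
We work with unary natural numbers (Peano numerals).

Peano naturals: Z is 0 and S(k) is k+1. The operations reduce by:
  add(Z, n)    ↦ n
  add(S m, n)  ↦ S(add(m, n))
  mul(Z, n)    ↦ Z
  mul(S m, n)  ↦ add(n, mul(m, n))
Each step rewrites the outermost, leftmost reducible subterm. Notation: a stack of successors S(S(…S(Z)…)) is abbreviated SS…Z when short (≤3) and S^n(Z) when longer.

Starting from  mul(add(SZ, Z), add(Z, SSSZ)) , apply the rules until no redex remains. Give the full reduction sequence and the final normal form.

Answer: normal form = SSSZ  (in 9 steps)

Reduction:
  start: mul(add(SZ, Z), add(Z, SSSZ))
  step 1: mul(S(add(Z, Z)), add(Z, SSSZ))
  step 2: add(add(Z, SSSZ), mul(add(Z, Z), add(Z, SSSZ)))
  step 3: add(SSSZ, mul(add(Z, Z), add(Z, SSSZ)))
  step 4: S(add(SSZ, mul(add(Z, Z), add(Z, SSSZ))))
  step 5: S(S(add(SZ, mul(add(Z, Z), add(Z, SSSZ)))))
  step 6: S(S(S(add(Z, mul(add(Z, Z), add(Z, SSSZ))))))
  step 7: S(S(S(mul(add(Z, Z), add(Z, SSSZ)))))
  step 8: S(S(S(mul(Z, add(Z, SSSZ)))))
  step 9: SSSZ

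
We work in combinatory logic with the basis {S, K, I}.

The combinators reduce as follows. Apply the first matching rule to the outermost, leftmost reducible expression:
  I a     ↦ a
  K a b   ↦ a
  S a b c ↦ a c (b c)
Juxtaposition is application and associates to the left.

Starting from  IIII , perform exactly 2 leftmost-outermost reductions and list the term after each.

  start: IIII
  step 1: III
  step 2: II

Answer: after 2 steps: II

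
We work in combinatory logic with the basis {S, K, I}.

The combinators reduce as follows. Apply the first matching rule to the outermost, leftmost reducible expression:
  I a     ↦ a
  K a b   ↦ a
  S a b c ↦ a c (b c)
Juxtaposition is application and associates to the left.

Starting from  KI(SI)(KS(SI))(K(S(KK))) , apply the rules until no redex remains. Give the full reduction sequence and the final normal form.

  start: KI(SI)(KS(SI))(K(S(KK)))
  [1] I(KS(SI))(K(S(KK)))
  [2] KS(SI)(K(S(KK)))
  [3] S(K(S(KK)))

Answer: normal form = S(K(S(KK)))  (in 3 steps)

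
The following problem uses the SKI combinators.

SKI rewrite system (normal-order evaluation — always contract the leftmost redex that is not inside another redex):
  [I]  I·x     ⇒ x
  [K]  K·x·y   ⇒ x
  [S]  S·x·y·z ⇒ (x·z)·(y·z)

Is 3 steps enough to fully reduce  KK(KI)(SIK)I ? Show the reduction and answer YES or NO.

  start: KK(KI)(SIK)I
  →1  K(SIK)I
  →2  SIK

Answer: YES — reaches normal form SIK in 2 ≤ 3 steps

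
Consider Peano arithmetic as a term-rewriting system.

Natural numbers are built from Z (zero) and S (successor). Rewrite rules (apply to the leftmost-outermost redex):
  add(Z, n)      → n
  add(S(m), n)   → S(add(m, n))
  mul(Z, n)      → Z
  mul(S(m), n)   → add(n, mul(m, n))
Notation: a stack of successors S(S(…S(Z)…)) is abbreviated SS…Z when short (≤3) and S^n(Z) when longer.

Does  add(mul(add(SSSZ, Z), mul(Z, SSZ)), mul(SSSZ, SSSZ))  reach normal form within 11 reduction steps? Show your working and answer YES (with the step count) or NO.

Answer: NO — after 11 steps the term is add(add(Z, mul(add(Z, Z), mul(Z, SSZ))), mul(SSSZ, SSSZ)), not yet normal

Working:
  start: add(mul(add(SSSZ, Z), mul(Z, SSZ)), mul(SSSZ, SSSZ))
  [1] add(mul(S(add(SSZ, Z)), mul(Z, SSZ)), mul(SSSZ, SSSZ))
  [2] add(add(mul(Z, SSZ), mul(add(SSZ, Z), mul(Z, SSZ))), mul(SSSZ, SSSZ))
  [3] add(add(Z, mul(add(SSZ, Z), mul(Z, SSZ))), mul(SSSZ, SSSZ))
  [4] add(mul(add(SSZ, Z), mul(Z, SSZ)), mul(SSSZ, SSSZ))
  [5] add(mul(S(add(SZ, Z)), mul(Z, SSZ)), mul(SSSZ, SSSZ))
  [6] add(add(mul(Z, SSZ), mul(add(SZ, Z), mul(Z, SSZ))), mul(SSSZ, SSSZ))
  [7] add(add(Z, mul(add(SZ, Z), mul(Z, SSZ))), mul(SSSZ, SSSZ))
  [8] add(mul(add(SZ, Z), mul(Z, SSZ)), mul(SSSZ, SSSZ))
  [9] add(mul(S(add(Z, Z)), mul(Z, SSZ)), mul(SSSZ, SSSZ))
  [10] add(add(mul(Z, SSZ), mul(add(Z, Z), mul(Z, SSZ))), mul(SSSZ, SSSZ))
  [11] add(add(Z, mul(add(Z, Z), mul(Z, SSZ))), mul(SSSZ, SSSZ))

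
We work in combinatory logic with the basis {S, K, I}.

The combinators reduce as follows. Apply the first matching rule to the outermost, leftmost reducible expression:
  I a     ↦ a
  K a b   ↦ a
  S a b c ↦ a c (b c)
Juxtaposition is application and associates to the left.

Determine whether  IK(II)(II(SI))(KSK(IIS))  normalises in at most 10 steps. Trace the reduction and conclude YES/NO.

  start: IK(II)(II(SI))(KSK(IIS))
  →1  K(II)(II(SI))(KSK(IIS))
  →2  II(KSK(IIS))
  →3  I(KSK(IIS))
  →4  KSK(IIS)
  →5  S(IIS)
  →6  S(IS)
  →7  SS

Answer: YES — reaches normal form SS in 7 ≤ 10 steps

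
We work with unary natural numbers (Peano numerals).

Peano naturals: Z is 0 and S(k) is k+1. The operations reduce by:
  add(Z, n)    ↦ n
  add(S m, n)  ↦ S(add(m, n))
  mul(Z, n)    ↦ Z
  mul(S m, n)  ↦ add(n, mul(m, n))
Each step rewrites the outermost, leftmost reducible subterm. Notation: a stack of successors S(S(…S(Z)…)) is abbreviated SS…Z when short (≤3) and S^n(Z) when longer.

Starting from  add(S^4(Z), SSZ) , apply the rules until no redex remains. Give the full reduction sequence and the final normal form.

  start: add(S^4(Z), SSZ)
  →1  S(add(SSSZ, SSZ))
  →2  S(S(add(SSZ, SSZ)))
  →3  S(S(S(add(SZ, SSZ))))
  →4  S(S(S(S(add(Z, SSZ)))))
  →5  S^6(Z)

Answer: normal form = S^6(Z)  (in 5 steps)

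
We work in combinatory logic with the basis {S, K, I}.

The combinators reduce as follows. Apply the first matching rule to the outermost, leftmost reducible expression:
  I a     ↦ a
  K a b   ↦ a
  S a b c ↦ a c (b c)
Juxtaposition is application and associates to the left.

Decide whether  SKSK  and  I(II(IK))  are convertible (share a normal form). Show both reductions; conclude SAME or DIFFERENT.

Answer: SAME — A ⇓ K, B ⇓ K

Working:
Term A:
  start: SKSK
  →1  KK(SK)
  →2  K

Term B:
  start: I(II(IK))
  →1  II(IK)
  →2  I(IK)
  →3  IK
  →4  K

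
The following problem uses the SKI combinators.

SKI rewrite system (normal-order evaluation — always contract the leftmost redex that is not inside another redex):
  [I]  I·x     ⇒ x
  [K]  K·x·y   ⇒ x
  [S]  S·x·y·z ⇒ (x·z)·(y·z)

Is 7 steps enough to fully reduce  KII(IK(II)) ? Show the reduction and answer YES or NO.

  start: KII(IK(II))
  step 1: I(IK(II))
  step 2: IK(II)
  step 3: K(II)
  step 4: KI

Answer: YES — reaches normal form KI in 4 ≤ 7 steps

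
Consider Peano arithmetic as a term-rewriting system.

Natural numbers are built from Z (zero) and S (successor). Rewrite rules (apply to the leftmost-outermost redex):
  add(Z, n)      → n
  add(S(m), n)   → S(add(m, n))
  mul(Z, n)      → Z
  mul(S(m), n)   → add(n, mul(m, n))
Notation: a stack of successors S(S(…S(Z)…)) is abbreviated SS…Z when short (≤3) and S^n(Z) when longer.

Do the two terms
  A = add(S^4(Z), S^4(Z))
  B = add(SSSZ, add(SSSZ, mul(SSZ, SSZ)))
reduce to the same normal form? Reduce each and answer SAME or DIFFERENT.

Answer: DIFFERENT — A ⇓ S^8(Z), B ⇓ S^10(Z)

Reduction:
Term A:
  start: add(S^4(Z), S^4(Z))
  step 1: S(add(SSSZ, S^4(Z)))
  step 2: S(S(add(SSZ, S^4(Z))))
  step 3: S(S(S(add(SZ, S^4(Z)))))
  step 4: S(S(S(S(add(Z, S^4(Z))))))
  step 5: S^8(Z)

Term B:
  start: add(SSSZ, add(SSSZ, mul(SSZ, SSZ)))
  step 1: S(add(SSZ, add(SSSZ, mul(SSZ, SSZ))))
  step 2: S(S(add(SZ, add(SSSZ, mul(SSZ, SSZ)))))
  step 3: S(S(S(add(Z, add(SSSZ, mul(SSZ, SSZ))))))
  step 4: S(S(S(add(SSSZ, mul(SSZ, SSZ)))))
  step 5: S(S(S(S(add(SSZ, mul(SSZ, SSZ))))))
  step 6: S(S(S(S(S(add(SZ, mul(SSZ, SSZ)))))))
  step 7: S(S(S(S(S(S(add(Z, mul(SSZ, SSZ))))))))
  step 8: S(S(S(S(S(S(mul(SSZ, SSZ)))))))
  step 9: S(S(S(S(S(S(add(SSZ, mul(SZ, SSZ))))))))
  step 10: S(S(S(S(S(S(S(add(SZ, mul(SZ, SSZ)))))))))
  step 11: S(S(S(S(S(S(S(S(add(Z, mul(SZ, SSZ))))))))))
  step 12: S(S(S(S(S(S(S(S(mul(SZ, SSZ)))))))))
  step 13: S(S(S(S(S(S(S(S(add(SSZ, mul(Z, SSZ))))))))))
  step 14: S(S(S(S(S(S(S(S(S(add(SZ, mul(Z, SSZ)))))))))))
  step 15: S(S(S(S(S(S(S(S(S(S(add(Z, mul(Z, SSZ))))))))))))
  step 16: S(S(S(S(S(S(S(S(S(S(mul(Z, SSZ)))))))))))
  step 17: S^10(Z)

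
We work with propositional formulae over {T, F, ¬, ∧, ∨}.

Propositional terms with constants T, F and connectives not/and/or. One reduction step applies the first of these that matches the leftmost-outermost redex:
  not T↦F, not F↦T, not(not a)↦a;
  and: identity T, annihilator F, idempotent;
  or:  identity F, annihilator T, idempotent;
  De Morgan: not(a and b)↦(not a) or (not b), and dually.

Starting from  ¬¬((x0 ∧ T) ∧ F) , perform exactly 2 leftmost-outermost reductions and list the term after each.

  start: ¬¬((x0 ∧ T) ∧ F)
  [1] (x0 ∧ T) ∧ F
  [2] F

Answer: after 2 steps: F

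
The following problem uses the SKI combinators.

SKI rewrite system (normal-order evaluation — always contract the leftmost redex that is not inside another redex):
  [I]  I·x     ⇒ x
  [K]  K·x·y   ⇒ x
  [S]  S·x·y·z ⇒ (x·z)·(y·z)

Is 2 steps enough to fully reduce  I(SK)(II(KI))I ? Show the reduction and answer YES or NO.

  start: I(SK)(II(KI))I
  [1] SK(II(KI))I
  [2] KI(II(KI)I)

Answer: NO — after 2 steps the term is KI(II(KI)I), not yet normal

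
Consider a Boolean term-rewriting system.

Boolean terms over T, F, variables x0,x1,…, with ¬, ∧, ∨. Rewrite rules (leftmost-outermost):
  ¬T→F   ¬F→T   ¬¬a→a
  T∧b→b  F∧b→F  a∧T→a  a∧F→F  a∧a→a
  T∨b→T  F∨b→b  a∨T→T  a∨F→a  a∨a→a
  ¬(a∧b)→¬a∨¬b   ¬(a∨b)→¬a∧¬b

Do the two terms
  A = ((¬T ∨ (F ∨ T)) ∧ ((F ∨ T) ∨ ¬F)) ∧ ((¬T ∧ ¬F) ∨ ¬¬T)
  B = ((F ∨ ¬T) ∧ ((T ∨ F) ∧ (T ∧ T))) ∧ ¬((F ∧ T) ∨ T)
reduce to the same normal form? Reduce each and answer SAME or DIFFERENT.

Answer: DIFFERENT — A ⇓ T, B ⇓ F

Derivation:
Term A:
  start: ((¬T ∨ (F ∨ T)) ∧ ((F ∨ T) ∨ ¬F)) ∧ ((¬T ∧ ¬F) ∨ ¬¬T)
  step 1: ((F ∨ (F ∨ T)) ∧ ((F ∨ T) ∨ ¬F)) ∧ ((¬T ∧ ¬F) ∨ ¬¬T)
  step 2: ((F ∨ T) ∧ ((F ∨ T) ∨ ¬F)) ∧ ((¬T ∧ ¬F) ∨ ¬¬T)
  step 3: (T ∧ ((F ∨ T) ∨ ¬F)) ∧ ((¬T ∧ ¬F) ∨ ¬¬T)
  step 4: ((F ∨ T) ∨ ¬F) ∧ ((¬T ∧ ¬F) ∨ ¬¬T)
  step 5: (T ∨ ¬F) ∧ ((¬T ∧ ¬F) ∨ ¬¬T)
  step 6: T ∧ ((¬T ∧ ¬F) ∨ ¬¬T)
  step 7: (¬T ∧ ¬F) ∨ ¬¬T
  step 8: (F ∧ ¬F) ∨ ¬¬T
  step 9: F ∨ ¬¬T
  step 10: ¬¬T
  step 11: T

Term B:
  start: ((F ∨ ¬T) ∧ ((T ∨ F) ∧ (T ∧ T))) ∧ ¬((F ∧ T) ∨ T)
  step 1: (¬T ∧ ((T ∨ F) ∧ (T ∧ T))) ∧ ¬((F ∧ T) ∨ T)
  step 2: (F ∧ ((T ∨ F) ∧ (T ∧ T))) ∧ ¬((F ∧ T) ∨ T)
  step 3: F ∧ ¬((F ∧ T) ∨ T)
  step 4: F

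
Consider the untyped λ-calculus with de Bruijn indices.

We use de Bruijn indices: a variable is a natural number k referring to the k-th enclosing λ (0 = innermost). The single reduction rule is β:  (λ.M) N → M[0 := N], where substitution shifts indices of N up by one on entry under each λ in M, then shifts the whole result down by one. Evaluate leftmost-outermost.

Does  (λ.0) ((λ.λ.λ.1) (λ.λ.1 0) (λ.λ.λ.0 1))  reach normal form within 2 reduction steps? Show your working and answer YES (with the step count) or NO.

  start: (λ.0) ((λ.λ.λ.1) (λ.λ.1 0) (λ.λ.λ.0 1))
  step 1: (λ.λ.λ.1) (λ.λ.1 0) (λ.λ.λ.0 1)
  step 2: (λ.λ.1) (λ.λ.λ.0 1)

Answer: NO — after 2 steps the term is (λ.λ.1) (λ.λ.λ.0 1), not yet normal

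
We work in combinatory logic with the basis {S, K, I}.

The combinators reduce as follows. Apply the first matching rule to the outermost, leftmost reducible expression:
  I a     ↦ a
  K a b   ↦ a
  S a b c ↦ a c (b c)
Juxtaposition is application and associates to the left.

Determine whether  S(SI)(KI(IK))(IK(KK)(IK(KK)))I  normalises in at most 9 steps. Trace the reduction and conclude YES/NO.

Answer: YES — reaches normal form KI in 8 ≤ 9 steps

Reduction:
  start: S(SI)(KI(IK))(IK(KK)(IK(KK)))I
  step 1: SI(IK(KK)(IK(KK)))(KI(IK)(IK(KK)(IK(KK))))I
  step 2: I(KI(IK)(IK(KK)(IK(KK))))(IK(KK)(IK(KK))(KI(IK)(IK(KK)(IK(KK)))))I
  step 3: KI(IK)(IK(KK)(IK(KK)))(IK(KK)(IK(KK))(KI(IK)(IK(KK)(IK(KK)))))I
  step 4: I(IK(KK)(IK(KK)))(IK(KK)(IK(KK))(KI(IK)(IK(KK)(IK(KK)))))I
  step 5: IK(KK)(IK(KK))(IK(KK)(IK(KK))(KI(IK)(IK(KK)(IK(KK)))))I
  step 6: K(KK)(IK(KK))(IK(KK)(IK(KK))(KI(IK)(IK(KK)(IK(KK)))))I
  step 7: KK(IK(KK)(IK(KK))(KI(IK)(IK(KK)(IK(KK)))))I
  step 8: KI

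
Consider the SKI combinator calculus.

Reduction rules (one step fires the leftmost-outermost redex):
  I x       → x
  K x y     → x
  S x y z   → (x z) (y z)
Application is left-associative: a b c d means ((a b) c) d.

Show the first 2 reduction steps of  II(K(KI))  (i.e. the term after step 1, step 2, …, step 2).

Answer: after 2 steps: K(KI)

Derivation:
  start: II(K(KI))
  step 1: I(K(KI))
  step 2: K(KI)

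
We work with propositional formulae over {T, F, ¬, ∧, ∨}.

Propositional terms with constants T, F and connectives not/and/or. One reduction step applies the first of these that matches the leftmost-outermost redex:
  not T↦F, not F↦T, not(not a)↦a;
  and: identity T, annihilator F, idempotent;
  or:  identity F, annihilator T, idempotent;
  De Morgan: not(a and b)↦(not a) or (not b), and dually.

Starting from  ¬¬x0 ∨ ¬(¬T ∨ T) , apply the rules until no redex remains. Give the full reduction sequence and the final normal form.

Answer: normal form = x0  (in 6 steps)

Derivation:
  start: ¬¬x0 ∨ ¬(¬T ∨ T)
  →1  x0 ∨ ¬(¬T ∨ T)
  →2  x0 ∨ (¬¬T ∧ ¬T)
  →3  x0 ∨ (T ∧ ¬T)
  →4  x0 ∨ ¬T
  →5  x0 ∨ F
  →6  x0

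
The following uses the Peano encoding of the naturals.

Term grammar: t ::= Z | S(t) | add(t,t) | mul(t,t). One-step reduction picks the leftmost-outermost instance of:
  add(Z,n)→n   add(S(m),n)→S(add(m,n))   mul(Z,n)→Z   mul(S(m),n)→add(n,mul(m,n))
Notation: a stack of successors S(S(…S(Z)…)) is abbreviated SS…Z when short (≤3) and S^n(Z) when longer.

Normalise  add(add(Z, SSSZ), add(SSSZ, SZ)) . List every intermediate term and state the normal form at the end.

Answer: normal form = S^7(Z)  (in 9 steps)

Working:
  start: add(add(Z, SSSZ), add(SSSZ, SZ))
  →1  add(SSSZ, add(SSSZ, SZ))
  →2  S(add(SSZ, add(SSSZ, SZ)))
  →3  S(S(add(SZ, add(SSSZ, SZ))))
  →4  S(S(S(add(Z, add(SSSZ, SZ)))))
  →5  S(S(S(add(SSSZ, SZ))))
  →6  S(S(S(S(add(SSZ, SZ)))))
  →7  S(S(S(S(S(add(SZ, SZ))))))
  →8  S(S(S(S(S(S(add(Z, SZ)))))))
  →9  S^7(Z)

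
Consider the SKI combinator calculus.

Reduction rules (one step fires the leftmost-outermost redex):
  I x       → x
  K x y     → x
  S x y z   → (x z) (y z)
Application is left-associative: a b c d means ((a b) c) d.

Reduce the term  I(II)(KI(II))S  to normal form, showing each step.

Answer: normal form = S  (in 5 steps)

Reduction:
  start: I(II)(KI(II))S
  step 1: II(KI(II))S
  step 2: I(KI(II))S
  step 3: KI(II)S
  step 4: IS
  step 5: S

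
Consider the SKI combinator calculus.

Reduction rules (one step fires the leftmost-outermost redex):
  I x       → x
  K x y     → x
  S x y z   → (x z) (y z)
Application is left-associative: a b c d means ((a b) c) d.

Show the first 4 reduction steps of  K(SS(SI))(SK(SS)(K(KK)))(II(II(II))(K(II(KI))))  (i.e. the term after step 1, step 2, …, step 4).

Answer: after 4 steps: S(II(II)(K(II(KI))))(SI(II(II(II))(K(II(KI)))))

Reduction:
  start: K(SS(SI))(SK(SS)(K(KK)))(II(II(II))(K(II(KI))))
  →1  SS(SI)(II(II(II))(K(II(KI))))
  →2  S(II(II(II))(K(II(KI))))(SI(II(II(II))(K(II(KI)))))
  →3  S(I(II(II))(K(II(KI))))(SI(II(II(II))(K(II(KI)))))
  →4  S(II(II)(K(II(KI))))(SI(II(II(II))(K(II(KI)))))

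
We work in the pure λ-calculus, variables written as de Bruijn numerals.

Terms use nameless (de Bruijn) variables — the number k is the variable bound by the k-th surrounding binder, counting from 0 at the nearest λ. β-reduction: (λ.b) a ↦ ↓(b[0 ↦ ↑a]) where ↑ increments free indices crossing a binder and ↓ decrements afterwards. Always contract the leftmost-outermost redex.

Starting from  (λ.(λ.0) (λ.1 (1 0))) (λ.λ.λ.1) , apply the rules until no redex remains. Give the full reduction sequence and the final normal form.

  start: (λ.(λ.0) (λ.1 (1 0))) (λ.λ.λ.1)
  →1  (λ.0) (λ.(λ.λ.λ.1) ((λ.λ.λ.1) 0))
  →2  λ.(λ.λ.λ.1) ((λ.λ.λ.1) 0)
  →3  λ.λ.λ.1

Answer: normal form = λ.λ.λ.1  (in 3 steps)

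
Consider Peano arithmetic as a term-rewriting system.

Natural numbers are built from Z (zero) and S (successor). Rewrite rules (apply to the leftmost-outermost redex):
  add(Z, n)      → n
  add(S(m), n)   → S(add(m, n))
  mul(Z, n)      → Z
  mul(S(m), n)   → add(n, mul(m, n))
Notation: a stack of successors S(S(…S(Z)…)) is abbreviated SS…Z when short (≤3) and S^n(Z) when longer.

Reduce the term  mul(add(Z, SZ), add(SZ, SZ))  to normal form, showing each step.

Answer: normal form = SSZ  (in 8 steps)

Reduction:
  start: mul(add(Z, SZ), add(SZ, SZ))
  [1] mul(SZ, add(SZ, SZ))
  [2] add(add(SZ, SZ), mul(Z, add(SZ, SZ)))
  [3] add(S(add(Z, SZ)), mul(Z, add(SZ, SZ)))
  [4] S(add(add(Z, SZ), mul(Z, add(SZ, SZ))))
  [5] S(add(SZ, mul(Z, add(SZ, SZ))))
  [6] S(S(add(Z, mul(Z, add(SZ, SZ)))))
  [7] S(S(mul(Z, add(SZ, SZ))))
  [8] SSZ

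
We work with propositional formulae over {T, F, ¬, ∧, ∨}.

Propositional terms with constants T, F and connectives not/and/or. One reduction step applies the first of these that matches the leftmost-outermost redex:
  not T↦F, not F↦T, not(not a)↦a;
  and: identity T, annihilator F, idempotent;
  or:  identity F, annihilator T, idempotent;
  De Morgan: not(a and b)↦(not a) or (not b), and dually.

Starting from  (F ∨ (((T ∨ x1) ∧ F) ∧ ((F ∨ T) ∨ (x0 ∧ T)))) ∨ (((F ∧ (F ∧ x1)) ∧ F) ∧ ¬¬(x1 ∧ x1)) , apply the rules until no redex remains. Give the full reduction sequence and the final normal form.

  start: (F ∨ (((T ∨ x1) ∧ F) ∧ ((F ∨ T) ∨ (x0 ∧ T)))) ∨ (((F ∧ (F ∧ x1)) ∧ F) ∧ ¬¬(x1 ∧ x1))
  [1] (((T ∨ x1) ∧ F) ∧ ((F ∨ T) ∨ (x0 ∧ T))) ∨ (((F ∧ (F ∧ x1)) ∧ F) ∧ ¬¬(x1 ∧ x1))
  [2] (F ∧ ((F ∨ T) ∨ (x0 ∧ T))) ∨ (((F ∧ (F ∧ x1)) ∧ F) ∧ ¬¬(x1 ∧ x1))
  [3] F ∨ (((F ∧ (F ∧ x1)) ∧ F) ∧ ¬¬(x1 ∧ x1))
  [4] ((F ∧ (F ∧ x1)) ∧ F) ∧ ¬¬(x1 ∧ x1)
  [5] F ∧ ¬¬(x1 ∧ x1)
  [6] F

Answer: normal form = F  (in 6 steps)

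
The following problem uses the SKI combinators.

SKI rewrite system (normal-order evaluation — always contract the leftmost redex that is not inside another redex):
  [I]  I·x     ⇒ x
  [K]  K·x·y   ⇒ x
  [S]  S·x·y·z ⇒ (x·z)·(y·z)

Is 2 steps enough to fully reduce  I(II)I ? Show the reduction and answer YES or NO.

  start: I(II)I
  step 1: III
  step 2: II

Answer: NO — after 2 steps the term is II, not yet normal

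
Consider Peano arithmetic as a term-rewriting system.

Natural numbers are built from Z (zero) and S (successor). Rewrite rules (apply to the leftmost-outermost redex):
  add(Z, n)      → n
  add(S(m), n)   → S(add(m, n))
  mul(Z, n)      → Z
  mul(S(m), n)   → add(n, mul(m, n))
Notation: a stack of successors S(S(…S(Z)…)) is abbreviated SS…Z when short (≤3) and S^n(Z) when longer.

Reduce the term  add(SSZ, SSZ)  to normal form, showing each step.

Answer: normal form = S^4(Z)  (in 3 steps)

Working:
  start: add(SSZ, SSZ)
  step 1: S(add(SZ, SSZ))
  step 2: S(S(add(Z, SSZ)))
  step 3: S^4(Z)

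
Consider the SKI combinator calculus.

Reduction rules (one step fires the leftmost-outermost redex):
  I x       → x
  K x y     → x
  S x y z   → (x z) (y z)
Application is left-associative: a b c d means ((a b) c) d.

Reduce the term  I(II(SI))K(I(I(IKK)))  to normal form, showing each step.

Answer: normal form = K  (in 9 steps)

Derivation:
  start: I(II(SI))K(I(I(IKK)))
  →1  II(SI)K(I(I(IKK)))
  →2  I(SI)K(I(I(IKK)))
  →3  SIK(I(I(IKK)))
  →4  I(I(I(IKK)))(K(I(I(IKK))))
  →5  I(I(IKK))(K(I(I(IKK))))
  →6  I(IKK)(K(I(I(IKK))))
  →7  IKK(K(I(I(IKK))))
  →8  KK(K(I(I(IKK))))
  →9  K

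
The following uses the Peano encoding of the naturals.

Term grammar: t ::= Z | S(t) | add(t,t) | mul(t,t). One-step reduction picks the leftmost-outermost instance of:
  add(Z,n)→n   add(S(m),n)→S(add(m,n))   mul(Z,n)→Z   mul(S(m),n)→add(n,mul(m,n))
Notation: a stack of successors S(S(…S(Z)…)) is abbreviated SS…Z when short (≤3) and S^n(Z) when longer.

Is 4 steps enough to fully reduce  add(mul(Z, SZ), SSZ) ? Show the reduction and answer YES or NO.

Answer: YES — reaches normal form SSZ in 2 ≤ 4 steps

Reduction:
  start: add(mul(Z, SZ), SSZ)
  step 1: add(Z, SSZ)
  step 2: SSZ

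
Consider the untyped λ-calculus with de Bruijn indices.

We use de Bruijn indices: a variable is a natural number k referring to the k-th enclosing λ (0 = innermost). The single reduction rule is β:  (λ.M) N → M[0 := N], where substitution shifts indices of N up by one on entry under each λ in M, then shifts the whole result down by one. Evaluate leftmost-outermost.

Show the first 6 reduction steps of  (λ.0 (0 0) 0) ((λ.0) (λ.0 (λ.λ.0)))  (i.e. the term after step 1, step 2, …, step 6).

Answer: after 6 steps: (λ.0 (λ.λ.0)) (λ.λ.0) (λ.λ.0) ((λ.0) (λ.0 (λ.λ.0)))

Derivation:
  start: (λ.0 (0 0) 0) ((λ.0) (λ.0 (λ.λ.0)))
  step 1: (λ.0) (λ.0 (λ.λ.0)) ((λ.0) (λ.0 (λ.λ.0)) ((λ.0) (λ.0 (λ.λ.0)))) ((λ.0) (λ.0 (λ.λ.0)))
  step 2: (λ.0 (λ.λ.0)) ((λ.0) (λ.0 (λ.λ.0)) ((λ.0) (λ.0 (λ.λ.0)))) ((λ.0) (λ.0 (λ.λ.0)))
  step 3: (λ.0) (λ.0 (λ.λ.0)) ((λ.0) (λ.0 (λ.λ.0))) (λ.λ.0) ((λ.0) (λ.0 (λ.λ.0)))
  step 4: (λ.0 (λ.λ.0)) ((λ.0) (λ.0 (λ.λ.0))) (λ.λ.0) ((λ.0) (λ.0 (λ.λ.0)))
  step 5: (λ.0) (λ.0 (λ.λ.0)) (λ.λ.0) (λ.λ.0) ((λ.0) (λ.0 (λ.λ.0)))
  step 6: (λ.0 (λ.λ.0)) (λ.λ.0) (λ.λ.0) ((λ.0) (λ.0 (λ.λ.0)))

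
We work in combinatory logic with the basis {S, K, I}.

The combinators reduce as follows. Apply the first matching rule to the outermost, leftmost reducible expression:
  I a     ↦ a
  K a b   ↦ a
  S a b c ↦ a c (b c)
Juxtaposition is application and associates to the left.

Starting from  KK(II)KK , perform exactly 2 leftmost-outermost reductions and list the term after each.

  start: KK(II)KK
  step 1: KKK
  step 2: K

Answer: after 2 steps: K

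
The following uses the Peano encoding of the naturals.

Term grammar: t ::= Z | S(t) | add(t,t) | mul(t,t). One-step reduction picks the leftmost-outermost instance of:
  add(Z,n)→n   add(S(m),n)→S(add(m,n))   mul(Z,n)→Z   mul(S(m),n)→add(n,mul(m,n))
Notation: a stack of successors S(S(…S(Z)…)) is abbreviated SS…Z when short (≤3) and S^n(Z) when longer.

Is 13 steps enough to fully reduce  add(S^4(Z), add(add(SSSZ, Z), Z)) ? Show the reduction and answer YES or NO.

Answer: YES — reaches normal form S^7(Z) in 13 ≤ 13 steps

Reduction:
  start: add(S^4(Z), add(add(SSSZ, Z), Z))
  step 1: S(add(SSSZ, add(add(SSSZ, Z), Z)))
  step 2: S(S(add(SSZ, add(add(SSSZ, Z), Z))))
  step 3: S(S(S(add(SZ, add(add(SSSZ, Z), Z)))))
  step 4: S(S(S(S(add(Z, add(add(SSSZ, Z), Z))))))
  step 5: S(S(S(S(add(add(SSSZ, Z), Z)))))
  step 6: S(S(S(S(add(S(add(SSZ, Z)), Z)))))
  step 7: S(S(S(S(S(add(add(SSZ, Z), Z))))))
  step 8: S(S(S(S(S(add(S(add(SZ, Z)), Z))))))
  step 9: S(S(S(S(S(S(add(add(SZ, Z), Z)))))))
  step 10: S(S(S(S(S(S(add(S(add(Z, Z)), Z)))))))
  step 11: S(S(S(S(S(S(S(add(add(Z, Z), Z))))))))
  step 12: S(S(S(S(S(S(S(add(Z, Z))))))))
  step 13: S^7(Z)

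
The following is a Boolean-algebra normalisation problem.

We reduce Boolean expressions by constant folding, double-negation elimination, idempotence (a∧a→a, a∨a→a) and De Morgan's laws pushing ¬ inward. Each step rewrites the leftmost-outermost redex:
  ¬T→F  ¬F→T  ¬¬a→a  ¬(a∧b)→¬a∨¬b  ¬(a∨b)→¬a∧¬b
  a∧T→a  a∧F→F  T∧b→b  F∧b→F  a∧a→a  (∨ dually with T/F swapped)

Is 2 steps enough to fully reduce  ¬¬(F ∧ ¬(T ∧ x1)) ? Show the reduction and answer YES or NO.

Answer: YES — reaches normal form F in 2 ≤ 2 steps

Reduction:
  start: ¬¬(F ∧ ¬(T ∧ x1))
  [1] F ∧ ¬(T ∧ x1)
  [2] F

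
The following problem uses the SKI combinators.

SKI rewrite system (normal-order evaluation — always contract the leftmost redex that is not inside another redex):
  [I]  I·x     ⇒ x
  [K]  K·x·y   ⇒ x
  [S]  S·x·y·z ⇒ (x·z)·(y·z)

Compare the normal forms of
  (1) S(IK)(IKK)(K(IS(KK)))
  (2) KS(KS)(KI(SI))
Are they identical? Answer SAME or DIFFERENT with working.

Answer: DIFFERENT — A ⇓ K(S(KK)), B ⇓ SI

Reduction:
Term A:
  start: S(IK)(IKK)(K(IS(KK)))
  →1  IK(K(IS(KK)))(IKK(K(IS(KK))))
  →2  K(K(IS(KK)))(IKK(K(IS(KK))))
  →3  K(IS(KK))
  →4  K(S(KK))

Term B:
  start: KS(KS)(KI(SI))
  →1  S(KI(SI))
  →2  SI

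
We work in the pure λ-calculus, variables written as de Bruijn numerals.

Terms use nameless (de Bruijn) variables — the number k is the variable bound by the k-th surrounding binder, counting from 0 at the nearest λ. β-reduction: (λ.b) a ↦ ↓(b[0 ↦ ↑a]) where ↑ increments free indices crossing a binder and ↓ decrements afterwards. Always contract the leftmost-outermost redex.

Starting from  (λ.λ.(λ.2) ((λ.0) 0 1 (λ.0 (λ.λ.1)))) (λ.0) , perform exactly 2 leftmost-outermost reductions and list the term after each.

  start: (λ.λ.(λ.2) ((λ.0) 0 1 (λ.0 (λ.λ.1)))) (λ.0)
  [1] λ.(λ.λ.0) ((λ.0) 0 (λ.0) (λ.0 (λ.λ.1)))
  [2] λ.λ.0

Answer: after 2 steps: λ.λ.0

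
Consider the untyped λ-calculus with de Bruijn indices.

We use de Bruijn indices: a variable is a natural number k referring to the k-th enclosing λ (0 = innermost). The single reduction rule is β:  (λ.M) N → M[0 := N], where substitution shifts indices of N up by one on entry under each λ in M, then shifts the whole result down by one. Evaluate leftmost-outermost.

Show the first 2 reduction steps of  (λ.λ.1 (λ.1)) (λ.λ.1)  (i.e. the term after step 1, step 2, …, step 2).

  start: (λ.λ.1 (λ.1)) (λ.λ.1)
  →1  λ.(λ.λ.1) (λ.1)
  →2  λ.λ.λ.2

Answer: after 2 steps: λ.λ.λ.2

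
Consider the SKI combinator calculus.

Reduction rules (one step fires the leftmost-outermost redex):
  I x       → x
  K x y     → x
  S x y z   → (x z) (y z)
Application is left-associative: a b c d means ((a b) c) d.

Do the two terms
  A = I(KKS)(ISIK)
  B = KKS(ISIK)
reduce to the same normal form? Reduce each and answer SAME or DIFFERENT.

Term A:
  start: I(KKS)(ISIK)
  step 1: KKS(ISIK)
  step 2: K(ISIK)
  step 3: K(SIK)

Term B:
  start: KKS(ISIK)
  step 1: K(ISIK)
  step 2: K(SIK)

Answer: SAME — A ⇓ K(SIK), B ⇓ K(SIK)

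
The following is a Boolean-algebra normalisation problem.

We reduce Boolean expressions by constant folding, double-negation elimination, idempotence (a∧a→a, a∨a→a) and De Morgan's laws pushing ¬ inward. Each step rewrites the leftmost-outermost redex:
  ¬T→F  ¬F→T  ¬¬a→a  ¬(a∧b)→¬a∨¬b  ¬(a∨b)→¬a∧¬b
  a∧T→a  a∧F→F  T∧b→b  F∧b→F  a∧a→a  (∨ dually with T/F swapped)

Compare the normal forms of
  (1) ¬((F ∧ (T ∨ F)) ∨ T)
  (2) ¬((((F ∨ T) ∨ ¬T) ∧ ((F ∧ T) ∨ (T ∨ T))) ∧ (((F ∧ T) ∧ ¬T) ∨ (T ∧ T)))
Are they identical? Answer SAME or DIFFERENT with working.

Answer: SAME — A ⇓ F, B ⇓ F

Reduction:
Term A:
  start: ¬((F ∧ (T ∨ F)) ∨ T)
  step 1: ¬(F ∧ (T ∨ F)) ∧ ¬T
  step 2: (¬F ∨ ¬(T ∨ F)) ∧ ¬T
  step 3: (T ∨ ¬(T ∨ F)) ∧ ¬T
  step 4: T ∧ ¬T
  step 5: ¬T
  step 6: F

Term B:
  start: ¬((((F ∨ T) ∨ ¬T) ∧ ((F ∧ T) ∨ (T ∨ T))) ∧ (((F ∧ T) ∧ ¬T) ∨ (T ∧ T)))
  step 1: ¬(((F ∨ T) ∨ ¬T) ∧ ((F ∧ T) ∨ (T ∨ T))) ∨ ¬(((F ∧ T) ∧ ¬T) ∨ (T ∧ T))
  step 2: (¬((F ∨ T) ∨ ¬T) ∨ ¬((F ∧ T) ∨ (T ∨ T))) ∨ ¬(((F ∧ T) ∧ ¬T) ∨ (T ∧ T))
  step 3: ((¬(F ∨ T) ∧ ¬¬T) ∨ ¬((F ∧ T) ∨ (T ∨ T))) ∨ ¬(((F ∧ T) ∧ ¬T) ∨ (T ∧ T))
  step 4: (((¬F ∧ ¬T) ∧ ¬¬T) ∨ ¬((F ∧ T) ∨ (T ∨ T))) ∨ ¬(((F ∧ T) ∧ ¬T) ∨ (T ∧ T))
  step 5: (((T ∧ ¬T) ∧ ¬¬T) ∨ ¬((F ∧ T) ∨ (T ∨ T))) ∨ ¬(((F ∧ T) ∧ ¬T) ∨ (T ∧ T))
  step 6: ((¬T ∧ ¬¬T) ∨ ¬((F ∧ T) ∨ (T ∨ T))) ∨ ¬(((F ∧ T) ∧ ¬T) ∨ (T ∧ T))
  step 7: ((F ∧ ¬¬T) ∨ ¬((F ∧ T) ∨ (T ∨ T))) ∨ ¬(((F ∧ T) ∧ ¬T) ∨ (T ∧ T))
  step 8: (F ∨ ¬((F ∧ T) ∨ (T ∨ T))) ∨ ¬(((F ∧ T) ∧ ¬T) ∨ (T ∧ T))
  step 9: ¬((F ∧ T) ∨ (T ∨ T)) ∨ ¬(((F ∧ T) ∧ ¬T) ∨ (T ∧ T))
  step 10: (¬(F ∧ T) ∧ ¬(T ∨ T)) ∨ ¬(((F ∧ T) ∧ ¬T) ∨ (T ∧ T))
  step 11: ((¬F ∨ ¬T) ∧ ¬(T ∨ T)) ∨ ¬(((F ∧ T) ∧ ¬T) ∨ (T ∧ T))
  step 12: ((T ∨ ¬T) ∧ ¬(T ∨ T)) ∨ ¬(((F ∧ T) ∧ ¬T) ∨ (T ∧ T))
  step 13: (T ∧ ¬(T ∨ T)) ∨ ¬(((F ∧ T) ∧ ¬T) ∨ (T ∧ T))
  step 14: ¬(T ∨ T) ∨ ¬(((F ∧ T) ∧ ¬T) ∨ (T ∧ T))
  step 15: (¬T ∧ ¬T) ∨ ¬(((F ∧ T) ∧ ¬T) ∨ (T ∧ T))
  step 16: ¬T ∨ ¬(((F ∧ T) ∧ ¬T) ∨ (T ∧ T))
  step 17: F ∨ ¬(((F ∧ T) ∧ ¬T) ∨ (T ∧ T))
  step 18: ¬(((F ∧ T) ∧ ¬T) ∨ (T ∧ T))
  step 19: ¬((F ∧ T) ∧ ¬T) ∧ ¬(T ∧ T)
  step 20: (¬(F ∧ T) ∨ ¬¬T) ∧ ¬(T ∧ T)
  step 21: ((¬F ∨ ¬T) ∨ ¬¬T) ∧ ¬(T ∧ T)
  step 22: ((T ∨ ¬T) ∨ ¬¬T) ∧ ¬(T ∧ T)
  step 23: (T ∨ ¬¬T) ∧ ¬(T ∧ T)
  step 24: T ∧ ¬(T ∧ T)
  step 25: ¬(T ∧ T)
  step 26: ¬T ∨ ¬T
  step 27: ¬T
  step 28: F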